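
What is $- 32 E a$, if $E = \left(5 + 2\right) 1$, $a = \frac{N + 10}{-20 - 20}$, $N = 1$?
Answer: $\frac{308}{5} \approx 61.6$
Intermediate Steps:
$a = - \frac{11}{40}$ ($a = \frac{1 + 10}{-20 - 20} = \frac{11}{-40} = 11 \left(- \frac{1}{40}\right) = - \frac{11}{40} \approx -0.275$)
$E = 7$ ($E = 7 \cdot 1 = 7$)
$- 32 E a = \left(-32\right) 7 \left(- \frac{11}{40}\right) = \left(-224\right) \left(- \frac{11}{40}\right) = \frac{308}{5}$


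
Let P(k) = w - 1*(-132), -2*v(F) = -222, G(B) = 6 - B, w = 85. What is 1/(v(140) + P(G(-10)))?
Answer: 1/328 ≈ 0.0030488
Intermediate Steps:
v(F) = 111 (v(F) = -½*(-222) = 111)
P(k) = 217 (P(k) = 85 - 1*(-132) = 85 + 132 = 217)
1/(v(140) + P(G(-10))) = 1/(111 + 217) = 1/328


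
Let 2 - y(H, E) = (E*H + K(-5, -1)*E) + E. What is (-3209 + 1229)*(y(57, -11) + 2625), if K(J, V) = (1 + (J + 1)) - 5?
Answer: -6290460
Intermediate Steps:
K(J, V) = -3 + J (K(J, V) = (1 + (1 + J)) - 5 = (2 + J) - 5 = -3 + J)
y(H, E) = 2 + 7*E - E*H (y(H, E) = 2 - ((E*H + (-3 - 5)*E) + E) = 2 - ((E*H - 8*E) + E) = 2 - ((-8*E + E*H) + E) = 2 - (-7*E + E*H) = 2 + (7*E - E*H) = 2 + 7*E - E*H)
(-3209 + 1229)*(y(57, -11) + 2625) = (-3209 + 1229)*((2 + 7*(-11) - 1*(-11)*57) + 2625) = -1980*((2 - 77 + 627) + 2625) = -1980*(552 + 2625) = -1980*3177 = -6290460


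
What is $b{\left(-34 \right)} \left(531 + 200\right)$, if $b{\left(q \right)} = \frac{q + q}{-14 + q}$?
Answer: $\frac{12427}{12} \approx 1035.6$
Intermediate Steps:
$b{\left(q \right)} = \frac{2 q}{-14 + q}$
$b{\left(-34 \right)} \left(531 + 200\right) = 2 \left(-34\right) \frac{1}{-14 - 34} \left(531 + 200\right) = 2 \left(-34\right) \frac{1}{-48} \cdot 731 = 2 \left(-34\right) \left(- \frac{1}{48}\right) 731 = \frac{17}{12} \cdot 731 = \frac{12427}{12}$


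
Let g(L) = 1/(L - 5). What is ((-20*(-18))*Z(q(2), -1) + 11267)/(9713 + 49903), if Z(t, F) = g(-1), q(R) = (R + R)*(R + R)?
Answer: 11207/59616 ≈ 0.18799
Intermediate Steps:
q(R) = 4*R² (q(R) = (2*R)*(2*R) = 4*R²)
g(L) = 1/(-5 + L)
Z(t, F) = -⅙ (Z(t, F) = 1/(-5 - 1) = 1/(-6) = -⅙)
((-20*(-18))*Z(q(2), -1) + 11267)/(9713 + 49903) = (-20*(-18)*(-⅙) + 11267)/(9713 + 49903) = (360*(-⅙) + 11267)/59616 = (-60 + 11267)*(1/59616) = 11207*(1/59616) = 11207/59616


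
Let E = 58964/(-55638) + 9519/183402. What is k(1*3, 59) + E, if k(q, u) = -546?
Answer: -310096348739/566895582 ≈ -547.01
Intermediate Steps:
E = -571360967/566895582 (E = 58964*(-1/55638) + 9519*(1/183402) = -29482/27819 + 3173/61134 = -571360967/566895582 ≈ -1.0079)
k(1*3, 59) + E = -546 - 571360967/566895582 = -310096348739/566895582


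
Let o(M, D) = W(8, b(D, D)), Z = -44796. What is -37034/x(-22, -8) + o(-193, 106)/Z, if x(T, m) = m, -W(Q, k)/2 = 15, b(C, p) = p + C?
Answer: 69123971/14932 ≈ 4629.3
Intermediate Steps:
b(C, p) = C + p
W(Q, k) = -30 (W(Q, k) = -2*15 = -30)
o(M, D) = -30
-37034/x(-22, -8) + o(-193, 106)/Z = -37034/(-8) - 30/(-44796) = -37034*(-1/8) - 30*(-1/44796) = 18517/4 + 5/7466 = 69123971/14932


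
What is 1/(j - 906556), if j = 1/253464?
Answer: -253464/229779309983 ≈ -1.1031e-6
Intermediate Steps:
j = 1/253464 ≈ 3.9453e-6
1/(j - 906556) = 1/(1/253464 - 906556) = 1/(-229779309983/253464) = -253464/229779309983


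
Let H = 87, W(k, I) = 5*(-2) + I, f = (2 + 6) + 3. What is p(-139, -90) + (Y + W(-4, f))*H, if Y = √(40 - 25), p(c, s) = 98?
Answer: 185 + 87*√15 ≈ 521.95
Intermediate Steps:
Y = √15 ≈ 3.8730
f = 11 (f = 8 + 3 = 11)
W(k, I) = -10 + I
p(-139, -90) + (Y + W(-4, f))*H = 98 + (√15 + (-10 + 11))*87 = 98 + (√15 + 1)*87 = 98 + (1 + √15)*87 = 98 + (87 + 87*√15) = 185 + 87*√15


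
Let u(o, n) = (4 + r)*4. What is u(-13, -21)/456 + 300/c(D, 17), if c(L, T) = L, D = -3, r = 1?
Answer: -11395/114 ≈ -99.956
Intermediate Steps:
u(o, n) = 20 (u(o, n) = (4 + 1)*4 = 5*4 = 20)
u(-13, -21)/456 + 300/c(D, 17) = 20/456 + 300/(-3) = 20*(1/456) + 300*(-⅓) = 5/114 - 100 = -11395/114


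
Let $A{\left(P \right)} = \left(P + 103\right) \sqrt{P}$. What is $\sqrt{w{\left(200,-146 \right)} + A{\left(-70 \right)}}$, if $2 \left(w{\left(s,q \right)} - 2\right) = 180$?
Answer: $\sqrt{92 + 33 i \sqrt{70}} \approx 13.839 + 9.9755 i$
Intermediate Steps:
$w{\left(s,q \right)} = 92$ ($w{\left(s,q \right)} = 2 + \frac{1}{2} \cdot 180 = 2 + 90 = 92$)
$A{\left(P \right)} = \sqrt{P} \left(103 + P\right)$ ($A{\left(P \right)} = \left(103 + P\right) \sqrt{P} = \sqrt{P} \left(103 + P\right)$)
$\sqrt{w{\left(200,-146 \right)} + A{\left(-70 \right)}} = \sqrt{92 + \sqrt{-70} \left(103 - 70\right)} = \sqrt{92 + i \sqrt{70} \cdot 33} = \sqrt{92 + 33 i \sqrt{70}}$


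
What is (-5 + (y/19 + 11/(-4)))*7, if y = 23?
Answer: -3479/76 ≈ -45.776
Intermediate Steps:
(-5 + (y/19 + 11/(-4)))*7 = (-5 + (23/19 + 11/(-4)))*7 = (-5 + (23*(1/19) + 11*(-¼)))*7 = (-5 + (23/19 - 11/4))*7 = (-5 - 117/76)*7 = -497/76*7 = -3479/76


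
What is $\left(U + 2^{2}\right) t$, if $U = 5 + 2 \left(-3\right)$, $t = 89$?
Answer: $267$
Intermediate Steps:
$U = -1$ ($U = 5 - 6 = -1$)
$\left(U + 2^{2}\right) t = \left(-1 + 2^{2}\right) 89 = \left(-1 + 4\right) 89 = 3 \cdot 89 = 267$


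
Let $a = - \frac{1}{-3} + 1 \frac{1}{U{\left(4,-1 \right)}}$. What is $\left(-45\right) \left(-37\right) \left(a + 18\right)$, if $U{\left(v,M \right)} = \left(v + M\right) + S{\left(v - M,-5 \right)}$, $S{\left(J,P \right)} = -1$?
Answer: $\frac{62715}{2} \approx 31358.0$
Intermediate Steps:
$U{\left(v,M \right)} = -1 + M + v$ ($U{\left(v,M \right)} = \left(v + M\right) - 1 = \left(M + v\right) - 1 = -1 + M + v$)
$a = \frac{5}{6}$ ($a = - \frac{1}{-3} + 1 \frac{1}{-1 - 1 + 4} = \left(-1\right) \left(- \frac{1}{3}\right) + 1 \cdot \frac{1}{2} = \frac{1}{3} + 1 \cdot \frac{1}{2} = \frac{1}{3} + \frac{1}{2} = \frac{5}{6} \approx 0.83333$)
$\left(-45\right) \left(-37\right) \left(a + 18\right) = \left(-45\right) \left(-37\right) \left(\frac{5}{6} + 18\right) = 1665 \cdot \frac{113}{6} = \frac{62715}{2}$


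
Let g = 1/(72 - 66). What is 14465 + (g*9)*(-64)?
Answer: 14369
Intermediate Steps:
g = 1/6 ≈ 0.16667
14465 + (g*9)*(-64) = 14465 + ((1/6)*9)*(-64) = 14465 + (3/2)*(-64) = 14465 - 96 = 14369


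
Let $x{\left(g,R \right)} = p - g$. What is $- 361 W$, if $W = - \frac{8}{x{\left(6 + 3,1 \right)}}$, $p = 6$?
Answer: $- \frac{2888}{3} \approx -962.67$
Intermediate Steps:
$x{\left(g,R \right)} = 6 - g$
$W = \frac{8}{3}$ ($W = - \frac{8}{6 - \left(6 + 3\right)} = - \frac{8}{6 - 9} = - \frac{8}{-3} = \left(-8\right) \left(- \frac{1}{3}\right) = \frac{8}{3} \approx 2.6667$)
$- 361 W = \left(-361\right) \frac{8}{3} = - \frac{2888}{3}$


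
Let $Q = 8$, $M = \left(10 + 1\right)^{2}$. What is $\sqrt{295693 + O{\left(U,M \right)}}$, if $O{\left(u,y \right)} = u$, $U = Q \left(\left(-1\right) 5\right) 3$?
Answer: $\sqrt{295573} \approx 543.67$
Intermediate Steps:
$M = 121$ ($M = 11^{2} = 121$)
$U = -120$ ($U = 8 \left(\left(-1\right) 5\right) 3 = 8 \left(-5\right) 3 = \left(-40\right) 3 = -120$)
$\sqrt{295693 + O{\left(U,M \right)}} = \sqrt{295693 - 120} = \sqrt{295573}$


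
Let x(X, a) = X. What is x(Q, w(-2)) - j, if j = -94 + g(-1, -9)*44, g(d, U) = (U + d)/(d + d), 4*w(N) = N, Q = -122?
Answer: -248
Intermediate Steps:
w(N) = N/4
g(d, U) = (U + d)/(2*d) (g(d, U) = (U + d)/((2*d)) = (U + d)*(1/(2*d)) = (U + d)/(2*d))
j = 126 (j = -94 + ((½)*(-9 - 1)/(-1))*44 = -94 + ((½)*(-1)*(-10))*44 = -94 + 5*44 = -94 + 220 = 126)
x(Q, w(-2)) - j = -122 - 1*126 = -122 - 126 = -248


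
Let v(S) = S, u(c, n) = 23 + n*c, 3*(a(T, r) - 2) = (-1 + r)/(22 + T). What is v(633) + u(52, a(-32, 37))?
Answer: 3488/5 ≈ 697.60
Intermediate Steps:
a(T, r) = 2 + (-1 + r)/(3*(22 + T)) (a(T, r) = 2 + ((-1 + r)/(22 + T))/3 = 2 + (-1 + r)/(3*(22 + T)))
u(c, n) = 23 + c*n
v(633) + u(52, a(-32, 37)) = 633 + (23 + 52*((131 + 37 + 6*(-32))/(3*(22 - 32)))) = 633 + (23 + 52*((1/3)*(131 + 37 - 192)/(-10))) = 633 + (23 + 52*((1/3)*(-1/10)*(-24))) = 633 + (23 + 52*(4/5)) = 633 + (23 + 208/5) = 633 + 323/5 = 3488/5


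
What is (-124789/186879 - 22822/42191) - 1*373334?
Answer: -420514746413309/1126373127 ≈ -3.7334e+5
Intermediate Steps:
(-124789/186879 - 22822/42191) - 1*373334 = (-124789*1/186879 - 22822*1/42191) - 373334 = (-17827/26697 - 22822/42191) - 373334 = -1361417891/1126373127 - 373334 = -420514746413309/1126373127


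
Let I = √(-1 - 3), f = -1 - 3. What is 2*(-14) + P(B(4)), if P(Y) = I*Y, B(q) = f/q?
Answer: -28 - 2*I ≈ -28.0 - 2.0*I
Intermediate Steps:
f = -4
I = 2*I (I = √(-4) = 2*I ≈ 2.0*I)
B(q) = -4/q
P(Y) = 2*I*Y (P(Y) = (2*I)*Y = 2*I*Y)
2*(-14) + P(B(4)) = 2*(-14) + 2*I*(-4/4) = -28 + 2*I*(-4*¼) = -28 + 2*I*(-1) = -28 - 2*I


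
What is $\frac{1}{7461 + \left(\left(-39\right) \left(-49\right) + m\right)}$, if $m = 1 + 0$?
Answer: $\frac{1}{9373} \approx 0.00010669$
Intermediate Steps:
$m = 1$
$\frac{1}{7461 + \left(\left(-39\right) \left(-49\right) + m\right)} = \frac{1}{7461 + \left(\left(-39\right) \left(-49\right) + 1\right)} = \frac{1}{7461 + \left(1911 + 1\right)} = \frac{1}{7461 + 1912} = \frac{1}{9373}$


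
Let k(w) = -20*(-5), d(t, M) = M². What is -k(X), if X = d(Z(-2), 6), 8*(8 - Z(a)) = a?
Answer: -100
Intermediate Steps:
Z(a) = 8 - a/8
X = 36 (X = 6² = 36)
k(w) = 100
-k(X) = -1*100 = -100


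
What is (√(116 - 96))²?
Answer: 20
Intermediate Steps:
(√(116 - 96))² = (√20)² = (2*√5)² = 20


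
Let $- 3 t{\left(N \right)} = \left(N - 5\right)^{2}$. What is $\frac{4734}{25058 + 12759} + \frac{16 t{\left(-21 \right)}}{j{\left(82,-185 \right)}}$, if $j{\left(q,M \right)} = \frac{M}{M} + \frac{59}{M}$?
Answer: $- \frac{37834257434}{7147413} \approx -5293.4$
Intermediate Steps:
$j{\left(q,M \right)} = 1 + \frac{59}{M}$
$t{\left(N \right)} = - \frac{\left(-5 + N\right)^{2}}{3}$ ($t{\left(N \right)} = - \frac{\left(N - 5\right)^{2}}{3} = - \frac{\left(-5 + N\right)^{2}}{3}$)
$\frac{4734}{25058 + 12759} + \frac{16 t{\left(-21 \right)}}{j{\left(82,-185 \right)}} = \frac{4734}{25058 + 12759} + \frac{16 \left(- \frac{\left(-5 - 21\right)^{2}}{3}\right)}{\frac{1}{-185} \left(59 - 185\right)} = \frac{4734}{37817} + \frac{16 \left(- \frac{\left(-26\right)^{2}}{3}\right)}{\left(- \frac{1}{185}\right) \left(-126\right)} = 4734 \cdot \frac{1}{37817} + \frac{16 \left(\left(- \frac{1}{3}\right) 676\right)}{\frac{126}{185}} = \frac{4734}{37817} + 16 \left(- \frac{676}{3}\right) \frac{185}{126} = \frac{4734}{37817} - \frac{1000480}{189} = - \frac{37834257434}{7147413}$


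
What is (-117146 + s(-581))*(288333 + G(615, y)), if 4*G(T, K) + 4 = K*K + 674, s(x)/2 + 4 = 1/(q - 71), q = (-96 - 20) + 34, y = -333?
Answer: -5668154920631/153 ≈ -3.7047e+10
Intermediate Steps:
q = -82 (q = -116 + 34 = -82)
s(x) = -1226/153 (s(x) = -8 + 2/(-82 - 71) = -8 + 2/(-153) = -8 + 2*(-1/153) = -8 - 2/153 = -1226/153)
G(T, K) = 335/2 + K²/4 (G(T, K) = -1 + (K*K + 674)/4 = -1 + (K² + 674)/4 = -1 + (674 + K²)/4 = -1 + (337/2 + K²/4) = 335/2 + K²/4)
(-117146 + s(-581))*(288333 + G(615, y)) = (-117146 - 1226/153)*(288333 + (335/2 + (¼)*(-333)²)) = -17924564*(288333 + (335/2 + (¼)*110889))/153 = -17924564*(288333 + (335/2 + 110889/4))/153 = -17924564*(288333 + 111559/4)/153 = -17924564/153*1264891/4 = -5668154920631/153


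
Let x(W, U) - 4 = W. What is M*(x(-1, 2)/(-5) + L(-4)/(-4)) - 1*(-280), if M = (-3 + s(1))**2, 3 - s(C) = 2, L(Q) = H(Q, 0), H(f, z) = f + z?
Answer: 1408/5 ≈ 281.60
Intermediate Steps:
L(Q) = Q (L(Q) = Q + 0 = Q)
s(C) = 1 (s(C) = 3 - 1*2 = 3 - 2 = 1)
x(W, U) = 4 + W
M = 4 (M = (-3 + 1)**2 = (-2)**2 = 4)
M*(x(-1, 2)/(-5) + L(-4)/(-4)) - 1*(-280) = 4*((4 - 1)/(-5) - 4/(-4)) - 1*(-280) = 4*(3*(-1/5) - 4*(-1/4)) + 280 = 4*(-3/5 + 1) + 280 = 4*(2/5) + 280 = 8/5 + 280 = 1408/5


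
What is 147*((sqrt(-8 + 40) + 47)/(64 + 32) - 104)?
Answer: -486913/32 + 49*sqrt(2)/8 ≈ -15207.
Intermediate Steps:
147*((sqrt(-8 + 40) + 47)/(64 + 32) - 104) = 147*((sqrt(32) + 47)/96 - 104) = 147*((4*sqrt(2) + 47)*(1/96) - 104) = 147*((47 + 4*sqrt(2))*(1/96) - 104) = 147*((47/96 + sqrt(2)/24) - 104) = 147*(-9937/96 + sqrt(2)/24) = -486913/32 + 49*sqrt(2)/8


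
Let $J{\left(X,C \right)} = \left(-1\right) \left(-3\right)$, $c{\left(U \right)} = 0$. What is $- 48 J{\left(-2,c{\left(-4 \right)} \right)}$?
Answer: $-144$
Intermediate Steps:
$J{\left(X,C \right)} = 3$
$- 48 J{\left(-2,c{\left(-4 \right)} \right)} = \left(-48\right) 3 = -144$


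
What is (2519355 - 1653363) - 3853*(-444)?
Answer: 2576724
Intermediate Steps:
(2519355 - 1653363) - 3853*(-444) = 865992 + 1710732 = 2576724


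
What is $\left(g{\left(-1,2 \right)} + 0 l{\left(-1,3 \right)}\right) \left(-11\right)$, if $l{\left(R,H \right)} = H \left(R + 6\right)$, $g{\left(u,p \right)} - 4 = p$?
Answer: $-66$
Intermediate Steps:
$g{\left(u,p \right)} = 4 + p$
$l{\left(R,H \right)} = H \left(6 + R\right)$
$\left(g{\left(-1,2 \right)} + 0 l{\left(-1,3 \right)}\right) \left(-11\right) = \left(\left(4 + 2\right) + 0 \cdot 3 \left(6 - 1\right)\right) \left(-11\right) = \left(6 + 0 \cdot 3 \cdot 5\right) \left(-11\right) = \left(6 + 0 \cdot 15\right) \left(-11\right) = \left(6 + 0\right) \left(-11\right) = 6 \left(-11\right) = -66$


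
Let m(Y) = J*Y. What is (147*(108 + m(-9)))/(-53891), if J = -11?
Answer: -30429/53891 ≈ -0.56464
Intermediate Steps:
m(Y) = -11*Y
(147*(108 + m(-9)))/(-53891) = (147*(108 - 11*(-9)))/(-53891) = (147*(108 + 99))*(-1/53891) = (147*207)*(-1/53891) = 30429*(-1/53891) = -30429/53891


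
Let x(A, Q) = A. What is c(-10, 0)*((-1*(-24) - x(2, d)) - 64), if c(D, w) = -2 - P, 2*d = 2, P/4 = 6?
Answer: 1092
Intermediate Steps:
P = 24 (P = 4*6 = 24)
d = 1 (d = (1/2)*2 = 1)
c(D, w) = -26 (c(D, w) = -2 - 1*24 = -2 - 24 = -26)
c(-10, 0)*((-1*(-24) - x(2, d)) - 64) = -26*((-1*(-24) - 1*2) - 64) = -26*((24 - 2) - 64) = -26*(22 - 64) = -26*(-42) = 1092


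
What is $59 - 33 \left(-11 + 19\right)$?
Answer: $-205$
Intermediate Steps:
$59 - 33 \left(-11 + 19\right) = 59 - 33 \cdot 8 = 59 - 264 = -205$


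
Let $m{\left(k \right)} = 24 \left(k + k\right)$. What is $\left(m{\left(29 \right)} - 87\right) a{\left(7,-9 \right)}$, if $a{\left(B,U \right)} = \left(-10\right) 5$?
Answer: $-65250$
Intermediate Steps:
$m{\left(k \right)} = 48 k$ ($m{\left(k \right)} = 24 \cdot 2 k = 48 k$)
$a{\left(B,U \right)} = -50$
$\left(m{\left(29 \right)} - 87\right) a{\left(7,-9 \right)} = \left(48 \cdot 29 - 87\right) \left(-50\right) = \left(1392 - 87\right) \left(-50\right) = 1305 \left(-50\right) = -65250$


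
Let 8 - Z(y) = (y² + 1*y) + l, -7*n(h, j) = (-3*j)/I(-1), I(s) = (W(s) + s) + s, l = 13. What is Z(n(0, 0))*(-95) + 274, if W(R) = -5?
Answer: 749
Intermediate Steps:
I(s) = -5 + 2*s (I(s) = (-5 + s) + s = -5 + 2*s)
n(h, j) = -3*j/49 (n(h, j) = -(-3*j)/(7*(-5 + 2*(-1))) = -(-3*j)/(7*(-5 - 2)) = -(-3*j)/(7*(-7)) = -(-3*j)*(-1)/(7*7) = -3*j/49)
Z(y) = -5 - y - y² (Z(y) = 8 - ((y² + 1*y) + 13) = 8 - ((y² + y) + 13) = 8 - ((y + y²) + 13) = 8 - (13 + y + y²) = 8 + (-13 - y - y²) = -5 - y - y²)
Z(n(0, 0))*(-95) + 274 = (-5 - (-3)*0/49 - (-3/49*0)²)*(-95) + 274 = (-5 - 1*0 - 1*0²)*(-95) + 274 = (-5 + 0 - 1*0)*(-95) + 274 = (-5 + 0 + 0)*(-95) + 274 = -5*(-95) + 274 = 475 + 274 = 749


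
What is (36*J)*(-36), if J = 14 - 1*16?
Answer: 2592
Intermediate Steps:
J = -2 (J = 14 - 16 = -2)
(36*J)*(-36) = (36*(-2))*(-36) = -72*(-36) = 2592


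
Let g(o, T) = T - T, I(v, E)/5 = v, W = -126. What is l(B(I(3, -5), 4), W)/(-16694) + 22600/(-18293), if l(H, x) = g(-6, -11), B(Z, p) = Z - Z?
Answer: -22600/18293 ≈ -1.2354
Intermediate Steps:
I(v, E) = 5*v
B(Z, p) = 0
g(o, T) = 0
l(H, x) = 0
l(B(I(3, -5), 4), W)/(-16694) + 22600/(-18293) = 0/(-16694) + 22600/(-18293) = 0*(-1/16694) + 22600*(-1/18293) = 0 - 22600/18293 = -22600/18293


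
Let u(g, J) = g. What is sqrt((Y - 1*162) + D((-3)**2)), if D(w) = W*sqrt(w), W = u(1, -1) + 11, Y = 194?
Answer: 2*sqrt(17) ≈ 8.2462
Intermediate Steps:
W = 12 (W = 1 + 11 = 12)
D(w) = 12*sqrt(w)
sqrt((Y - 1*162) + D((-3)**2)) = sqrt((194 - 1*162) + 12*sqrt((-3)**2)) = sqrt((194 - 162) + 12*sqrt(9)) = sqrt(32 + 12*3) = sqrt(32 + 36) = sqrt(68) = 2*sqrt(17)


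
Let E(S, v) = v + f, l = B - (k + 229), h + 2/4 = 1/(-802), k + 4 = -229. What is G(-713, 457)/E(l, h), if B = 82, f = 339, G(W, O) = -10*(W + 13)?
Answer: 1403500/67869 ≈ 20.680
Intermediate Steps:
k = -233 (k = -4 - 229 = -233)
G(W, O) = -130 - 10*W (G(W, O) = -10*(13 + W) = -130 - 10*W)
h = -201/401 (h = -½ + 1/(-802) = -½ - 1/802 = -201/401 ≈ -0.50125)
l = 86 (l = 82 - (-233 + 229) = 82 - 1*(-4) = 82 + 4 = 86)
E(S, v) = 339 + v (E(S, v) = v + 339 = 339 + v)
G(-713, 457)/E(l, h) = (-130 - 10*(-713))/(339 - 201/401) = (-130 + 7130)/(135738/401) = 7000*(401/135738) = 1403500/67869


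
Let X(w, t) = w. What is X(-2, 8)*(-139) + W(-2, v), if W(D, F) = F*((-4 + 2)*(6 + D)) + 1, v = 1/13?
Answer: 3619/13 ≈ 278.38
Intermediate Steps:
v = 1/13 ≈ 0.076923
W(D, F) = 1 + F*(-12 - 2*D) (W(D, F) = F*(-2*(6 + D)) + 1 = F*(-12 - 2*D) + 1 = 1 + F*(-12 - 2*D))
X(-2, 8)*(-139) + W(-2, v) = -2*(-139) + (1 - 12*1/13 - 2*(-2)*1/13) = 278 + (1 - 12/13 + 4/13) = 278 + 5/13 = 3619/13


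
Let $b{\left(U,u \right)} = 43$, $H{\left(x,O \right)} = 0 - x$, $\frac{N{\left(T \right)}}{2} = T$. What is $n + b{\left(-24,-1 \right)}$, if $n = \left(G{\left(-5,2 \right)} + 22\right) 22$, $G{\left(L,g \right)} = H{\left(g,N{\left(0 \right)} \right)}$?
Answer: $483$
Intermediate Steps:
$N{\left(T \right)} = 2 T$
$H{\left(x,O \right)} = - x$
$G{\left(L,g \right)} = - g$
$n = 440$ ($n = \left(\left(-1\right) 2 + 22\right) 22 = \left(-2 + 22\right) 22 = 20 \cdot 22 = 440$)
$n + b{\left(-24,-1 \right)} = 440 + 43 = 483$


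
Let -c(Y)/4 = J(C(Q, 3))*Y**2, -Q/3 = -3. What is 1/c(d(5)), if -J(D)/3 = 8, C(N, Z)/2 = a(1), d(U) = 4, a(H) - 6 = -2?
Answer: 1/1536 ≈ 0.00065104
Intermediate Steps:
a(H) = 4 (a(H) = 6 - 2 = 4)
Q = 9 (Q = -3*(-3) = 9)
C(N, Z) = 8 (C(N, Z) = 2*4 = 8)
J(D) = -24 (J(D) = -3*8 = -24)
c(Y) = 96*Y**2 (c(Y) = -(-96)*Y**2 = 96*Y**2)
1/c(d(5)) = 1/(96*4**2) = 1/(96*16) = 1/1536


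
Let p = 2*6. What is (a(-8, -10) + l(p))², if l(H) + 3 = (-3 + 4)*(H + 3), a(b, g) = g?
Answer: 4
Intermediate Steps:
p = 12
l(H) = H (l(H) = -3 + (-3 + 4)*(H + 3) = -3 + 1*(3 + H) = -3 + (3 + H) = H)
(a(-8, -10) + l(p))² = (-10 + 12)² = 2² = 4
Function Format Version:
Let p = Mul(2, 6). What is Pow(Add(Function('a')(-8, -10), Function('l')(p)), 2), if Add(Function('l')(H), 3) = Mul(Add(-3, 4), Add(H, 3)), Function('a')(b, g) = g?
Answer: 4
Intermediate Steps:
p = 12
Function('l')(H) = H (Function('l')(H) = Add(-3, Mul(Add(-3, 4), Add(H, 3))) = Add(-3, Mul(1, Add(3, H))) = Add(-3, Add(3, H)) = H)
Pow(Add(Function('a')(-8, -10), Function('l')(p)), 2) = Pow(Add(-10, 12), 2) = Pow(2, 2) = 4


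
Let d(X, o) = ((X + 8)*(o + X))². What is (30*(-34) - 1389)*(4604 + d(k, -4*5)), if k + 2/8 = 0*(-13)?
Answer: -18028341705/256 ≈ -7.0423e+7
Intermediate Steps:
k = -¼ (k = -¼ + 0*(-13) = -¼ + 0 = -¼ ≈ -0.25000)
d(X, o) = (8 + X)²*(X + o)² (d(X, o) = ((8 + X)*(X + o))² = (8 + X)²*(X + o)²)
(30*(-34) - 1389)*(4604 + d(k, -4*5)) = (30*(-34) - 1389)*(4604 + (8 - ¼)²*(-¼ - 4*5)²) = (-1020 - 1389)*(4604 + (31/4)²*(-¼ - 20)²) = -2409*(4604 + 961*(-81/4)²/16) = -2409*(4604 + (961/16)*(6561/16)) = -2409*(4604 + 6305121/256) = -2409*7483745/256 = -18028341705/256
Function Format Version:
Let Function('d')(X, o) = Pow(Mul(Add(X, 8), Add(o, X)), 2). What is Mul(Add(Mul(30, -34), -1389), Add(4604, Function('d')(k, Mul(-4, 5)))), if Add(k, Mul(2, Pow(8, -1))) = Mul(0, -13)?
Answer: Rational(-18028341705, 256) ≈ -7.0423e+7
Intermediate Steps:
k = Rational(-1, 4) (k = Add(Rational(-1, 4), Mul(0, -13)) = Add(Rational(-1, 4), 0) = Rational(-1, 4) ≈ -0.25000)
Function('d')(X, o) = Mul(Pow(Add(8, X), 2), Pow(Add(X, o), 2)) (Function('d')(X, o) = Pow(Mul(Add(8, X), Add(X, o)), 2) = Mul(Pow(Add(8, X), 2), Pow(Add(X, o), 2)))
Mul(Add(Mul(30, -34), -1389), Add(4604, Function('d')(k, Mul(-4, 5)))) = Mul(Add(Mul(30, -34), -1389), Add(4604, Mul(Pow(Add(8, Rational(-1, 4)), 2), Pow(Add(Rational(-1, 4), Mul(-4, 5)), 2)))) = Mul(Add(-1020, -1389), Add(4604, Mul(Pow(Rational(31, 4), 2), Pow(Add(Rational(-1, 4), -20), 2)))) = Mul(-2409, Add(4604, Mul(Rational(961, 16), Pow(Rational(-81, 4), 2)))) = Mul(-2409, Add(4604, Mul(Rational(961, 16), Rational(6561, 16)))) = Mul(-2409, Add(4604, Rational(6305121, 256))) = Mul(-2409, Rational(7483745, 256)) = Rational(-18028341705, 256)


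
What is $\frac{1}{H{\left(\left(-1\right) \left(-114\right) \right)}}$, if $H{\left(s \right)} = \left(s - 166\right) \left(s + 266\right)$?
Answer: $- \frac{1}{19760} \approx -5.0607 \cdot 10^{-5}$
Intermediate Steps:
$H{\left(s \right)} = \left(-166 + s\right) \left(266 + s\right)$
$\frac{1}{H{\left(\left(-1\right) \left(-114\right) \right)}} = \frac{1}{-44156 + \left(\left(-1\right) \left(-114\right)\right)^{2} + 100 \left(\left(-1\right) \left(-114\right)\right)} = \frac{1}{-44156 + 114^{2} + 100 \cdot 114} = \frac{1}{-44156 + 12996 + 11400} = \frac{1}{-19760} = - \frac{1}{19760}$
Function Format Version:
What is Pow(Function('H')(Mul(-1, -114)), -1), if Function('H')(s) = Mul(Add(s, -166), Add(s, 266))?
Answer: Rational(-1, 19760) ≈ -5.0607e-5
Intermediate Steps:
Function('H')(s) = Mul(Add(-166, s), Add(266, s))
Pow(Function('H')(Mul(-1, -114)), -1) = Pow(Add(-44156, Pow(Mul(-1, -114), 2), Mul(100, Mul(-1, -114))), -1) = Pow(Add(-44156, Pow(114, 2), Mul(100, 114)), -1) = Pow(Add(-44156, 12996, 11400), -1) = Pow(-19760, -1) = Rational(-1, 19760)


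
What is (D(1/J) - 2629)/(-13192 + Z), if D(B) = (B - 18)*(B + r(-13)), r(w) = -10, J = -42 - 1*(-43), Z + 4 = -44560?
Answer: 619/14439 ≈ 0.042870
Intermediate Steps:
Z = -44564 (Z = -4 - 44560 = -44564)
J = 1 (J = -42 + 43 = 1)
D(B) = (-18 + B)*(-10 + B) (D(B) = (B - 18)*(B - 10) = (-18 + B)*(-10 + B))
(D(1/J) - 2629)/(-13192 + Z) = ((180 + (1/1)² - 28/1) - 2629)/(-13192 - 44564) = ((180 + 1² - 28*1) - 2629)/(-57756) = ((180 + 1 - 28) - 2629)*(-1/57756) = (153 - 2629)*(-1/57756) = -2476*(-1/57756) = 619/14439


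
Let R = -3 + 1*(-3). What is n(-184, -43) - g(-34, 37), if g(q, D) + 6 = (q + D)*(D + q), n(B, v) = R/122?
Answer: -186/61 ≈ -3.0492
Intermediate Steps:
R = -6 (R = -3 - 3 = -6)
n(B, v) = -3/61 (n(B, v) = -6/122 = -6*1/122 = -3/61)
g(q, D) = -6 + (D + q)² (g(q, D) = -6 + (q + D)*(D + q) = -6 + (D + q)*(D + q) = -6 + (D + q)²)
n(-184, -43) - g(-34, 37) = -3/61 - (-6 + (37 - 34)²) = -3/61 - (-6 + 3²) = -3/61 - (-6 + 9) = -3/61 - 1*3 = -3/61 - 3 = -186/61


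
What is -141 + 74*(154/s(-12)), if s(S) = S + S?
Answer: -3695/6 ≈ -615.83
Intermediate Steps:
s(S) = 2*S
-141 + 74*(154/s(-12)) = -141 + 74*(154/((2*(-12)))) = -141 + 74*(154/(-24)) = -141 + 74*(154*(-1/24)) = -141 + 74*(-77/12) = -141 - 2849/6 = -3695/6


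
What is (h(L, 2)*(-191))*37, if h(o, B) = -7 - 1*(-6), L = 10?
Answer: 7067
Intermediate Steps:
h(o, B) = -1 (h(o, B) = -7 + 6 = -1)
(h(L, 2)*(-191))*37 = -1*(-191)*37 = 191*37 = 7067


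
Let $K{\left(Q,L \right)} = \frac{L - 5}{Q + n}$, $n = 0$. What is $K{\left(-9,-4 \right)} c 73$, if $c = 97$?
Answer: $7081$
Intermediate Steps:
$K{\left(Q,L \right)} = \frac{-5 + L}{Q}$ ($K{\left(Q,L \right)} = \frac{L - 5}{Q + 0} = \frac{-5 + L}{Q}$)
$K{\left(-9,-4 \right)} c 73 = \frac{-5 - 4}{-9} \cdot 97 \cdot 73 = \left(- \frac{1}{9}\right) \left(-9\right) 97 \cdot 73 = 1 \cdot 97 \cdot 73 = 97 \cdot 73 = 7081$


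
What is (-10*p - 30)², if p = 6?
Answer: 8100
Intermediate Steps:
(-10*p - 30)² = (-10*6 - 30)² = (-60 - 30)² = (-90)² = 8100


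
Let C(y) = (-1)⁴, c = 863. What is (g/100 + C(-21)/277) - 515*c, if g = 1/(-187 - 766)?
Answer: -11732503459477/26398100 ≈ -4.4445e+5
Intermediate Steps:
g = -1/953 (g = 1/(-953) = -1/953 ≈ -0.0010493)
C(y) = 1
(g/100 + C(-21)/277) - 515*c = (-1/953/100 + 1/277) - 515*863 = (-1/953*1/100 + 1*(1/277)) - 444445 = (-1/95300 + 1/277) - 444445 = 95023/26398100 - 444445 = -11732503459477/26398100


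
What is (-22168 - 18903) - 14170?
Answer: -55241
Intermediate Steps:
(-22168 - 18903) - 14170 = -41071 - 14170 = -55241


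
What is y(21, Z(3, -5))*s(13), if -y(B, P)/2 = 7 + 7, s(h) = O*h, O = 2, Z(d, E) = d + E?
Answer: -728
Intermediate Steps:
Z(d, E) = E + d
s(h) = 2*h
y(B, P) = -28 (y(B, P) = -2*(7 + 7) = -2*14 = -28)
y(21, Z(3, -5))*s(13) = -56*13 = -28*26 = -728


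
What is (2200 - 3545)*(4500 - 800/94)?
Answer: -283929500/47 ≈ -6.0411e+6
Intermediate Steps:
(2200 - 3545)*(4500 - 800/94) = -1345*(4500 - 800*1/94) = -1345*(4500 - 400/47) = -1345*211100/47 = -283929500/47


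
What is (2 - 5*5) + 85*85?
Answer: 7202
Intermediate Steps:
(2 - 5*5) + 85*85 = (2 - 25) + 7225 = -23 + 7225 = 7202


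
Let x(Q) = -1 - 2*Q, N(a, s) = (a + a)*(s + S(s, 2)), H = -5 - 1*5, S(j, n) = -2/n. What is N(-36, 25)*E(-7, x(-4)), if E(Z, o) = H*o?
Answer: 120960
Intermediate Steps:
H = -10 (H = -5 - 5 = -10)
N(a, s) = 2*a*(-1 + s) (N(a, s) = (a + a)*(s - 2/2) = (2*a)*(s - 2*½) = (2*a)*(s - 1) = (2*a)*(-1 + s) = 2*a*(-1 + s))
E(Z, o) = -10*o
N(-36, 25)*E(-7, x(-4)) = (2*(-36)*(-1 + 25))*(-10*(-1 - 2*(-4))) = (2*(-36)*24)*(-10*(-1 + 8)) = -(-17280)*7 = -1728*(-70) = 120960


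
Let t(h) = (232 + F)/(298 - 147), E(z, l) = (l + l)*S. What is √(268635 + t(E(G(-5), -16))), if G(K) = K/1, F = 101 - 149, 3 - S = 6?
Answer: √6125174419/151 ≈ 518.30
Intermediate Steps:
S = -3 (S = 3 - 1*6 = 3 - 6 = -3)
F = -48
G(K) = K (G(K) = K*1 = K)
E(z, l) = -6*l (E(z, l) = (l + l)*(-3) = (2*l)*(-3) = -6*l)
t(h) = 184/151 (t(h) = (232 - 48)/(298 - 147) = 184/151)
√(268635 + t(E(G(-5), -16))) = √(268635 + 184/151) = √(40564069/151) = √6125174419/151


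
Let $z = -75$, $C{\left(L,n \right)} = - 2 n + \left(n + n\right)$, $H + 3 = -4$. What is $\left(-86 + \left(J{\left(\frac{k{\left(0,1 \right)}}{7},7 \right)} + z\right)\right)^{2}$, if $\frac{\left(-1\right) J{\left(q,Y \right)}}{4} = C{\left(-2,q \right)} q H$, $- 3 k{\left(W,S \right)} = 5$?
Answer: $25921$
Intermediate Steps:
$k{\left(W,S \right)} = - \frac{5}{3}$ ($k{\left(W,S \right)} = \left(- \frac{1}{3}\right) 5 = - \frac{5}{3}$)
$H = -7$ ($H = -3 - 4 = -7$)
$C{\left(L,n \right)} = 0$ ($C{\left(L,n \right)} = - 2 n + 2 n = 0$)
$J{\left(q,Y \right)} = 0$ ($J{\left(q,Y \right)} = - 4 \cdot 0 q \left(-7\right) = - 4 \cdot 0 \left(-7\right) = \left(-4\right) 0 = 0$)
$\left(-86 + \left(J{\left(\frac{k{\left(0,1 \right)}}{7},7 \right)} + z\right)\right)^{2} = \left(-86 + \left(0 - 75\right)\right)^{2} = \left(-86 - 75\right)^{2} = \left(-161\right)^{2} = 25921$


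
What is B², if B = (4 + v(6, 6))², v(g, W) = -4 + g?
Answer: 1296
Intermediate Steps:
B = 36 (B = (4 + (-4 + 6))² = (4 + 2)² = 6² = 36)
B² = 36² = 1296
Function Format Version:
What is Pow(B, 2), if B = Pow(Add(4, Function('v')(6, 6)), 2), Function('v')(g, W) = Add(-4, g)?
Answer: 1296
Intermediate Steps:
B = 36 (B = Pow(Add(4, Add(-4, 6)), 2) = Pow(Add(4, 2), 2) = Pow(6, 2) = 36)
Pow(B, 2) = Pow(36, 2) = 1296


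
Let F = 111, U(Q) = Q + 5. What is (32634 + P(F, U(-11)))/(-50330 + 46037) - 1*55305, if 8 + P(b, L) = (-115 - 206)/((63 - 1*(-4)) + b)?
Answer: -42267344077/764154 ≈ -55313.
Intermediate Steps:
U(Q) = 5 + Q
P(b, L) = -8 - 321/(67 + b) (P(b, L) = -8 + (-115 - 206)/((63 - 1*(-4)) + b) = -8 - 321/((63 + 4) + b) = -8 - 321/(67 + b))
(32634 + P(F, U(-11)))/(-50330 + 46037) - 1*55305 = (32634 + (-857 - 8*111)/(67 + 111))/(-50330 + 46037) - 1*55305 = (32634 + (-857 - 888)/178)/(-4293) - 55305 = (32634 + (1/178)*(-1745))*(-1/4293) - 55305 = (32634 - 1745/178)*(-1/4293) - 55305 = (5807107/178)*(-1/4293) - 55305 = -5807107/764154 - 55305 = -42267344077/764154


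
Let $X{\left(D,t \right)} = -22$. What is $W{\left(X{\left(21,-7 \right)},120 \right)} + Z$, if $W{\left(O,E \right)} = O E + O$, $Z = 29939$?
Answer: $27277$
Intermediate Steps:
$W{\left(O,E \right)} = O + E O$ ($W{\left(O,E \right)} = E O + O = O + E O$)
$W{\left(X{\left(21,-7 \right)},120 \right)} + Z = - 22 \left(1 + 120\right) + 29939 = \left(-22\right) 121 + 29939 = -2662 + 29939 = 27277$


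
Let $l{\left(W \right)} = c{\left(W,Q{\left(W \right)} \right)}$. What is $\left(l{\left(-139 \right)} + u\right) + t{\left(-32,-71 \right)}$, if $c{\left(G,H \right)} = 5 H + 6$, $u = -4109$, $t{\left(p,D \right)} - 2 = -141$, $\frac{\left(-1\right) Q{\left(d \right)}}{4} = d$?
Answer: $-1462$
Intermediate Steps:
$Q{\left(d \right)} = - 4 d$
$t{\left(p,D \right)} = -139$ ($t{\left(p,D \right)} = 2 - 141 = -139$)
$c{\left(G,H \right)} = 6 + 5 H$
$l{\left(W \right)} = 6 - 20 W$ ($l{\left(W \right)} = 6 + 5 \left(- 4 W\right) = 6 - 20 W$)
$\left(l{\left(-139 \right)} + u\right) + t{\left(-32,-71 \right)} = \left(\left(6 - -2780\right) - 4109\right) - 139 = \left(\left(6 + 2780\right) - 4109\right) - 139 = \left(2786 - 4109\right) - 139 = -1323 - 139 = -1462$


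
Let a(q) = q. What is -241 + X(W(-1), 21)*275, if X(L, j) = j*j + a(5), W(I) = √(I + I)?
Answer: 122409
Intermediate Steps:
W(I) = √2*√I (W(I) = √(2*I) = √2*√I)
X(L, j) = 5 + j² (X(L, j) = j*j + 5 = j² + 5 = 5 + j²)
-241 + X(W(-1), 21)*275 = -241 + (5 + 21²)*275 = -241 + (5 + 441)*275 = -241 + 446*275 = -241 + 122650 = 122409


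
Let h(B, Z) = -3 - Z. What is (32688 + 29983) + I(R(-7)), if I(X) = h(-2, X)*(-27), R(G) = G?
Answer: 62563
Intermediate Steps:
I(X) = 81 + 27*X (I(X) = (-3 - X)*(-27) = 81 + 27*X)
(32688 + 29983) + I(R(-7)) = (32688 + 29983) + (81 + 27*(-7)) = 62671 + (81 - 189) = 62671 - 108 = 62563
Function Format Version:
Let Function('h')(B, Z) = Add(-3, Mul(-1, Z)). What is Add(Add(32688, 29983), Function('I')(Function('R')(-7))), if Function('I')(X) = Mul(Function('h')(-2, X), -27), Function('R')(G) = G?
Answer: 62563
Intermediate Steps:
Function('I')(X) = Add(81, Mul(27, X)) (Function('I')(X) = Mul(Add(-3, Mul(-1, X)), -27) = Add(81, Mul(27, X)))
Add(Add(32688, 29983), Function('I')(Function('R')(-7))) = Add(Add(32688, 29983), Add(81, Mul(27, -7))) = Add(62671, Add(81, -189)) = Add(62671, -108) = 62563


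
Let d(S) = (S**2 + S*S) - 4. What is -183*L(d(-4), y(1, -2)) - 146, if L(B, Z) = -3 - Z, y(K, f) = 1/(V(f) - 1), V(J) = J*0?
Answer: 220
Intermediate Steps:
V(J) = 0
d(S) = -4 + 2*S**2 (d(S) = (S**2 + S**2) - 4 = 2*S**2 - 4 = -4 + 2*S**2)
y(K, f) = -1 (y(K, f) = 1/(0 - 1) = 1/(-1) = -1)
-183*L(d(-4), y(1, -2)) - 146 = -183*(-3 - 1*(-1)) - 146 = -183*(-3 + 1) - 146 = -183*(-2) - 146 = 366 - 146 = 220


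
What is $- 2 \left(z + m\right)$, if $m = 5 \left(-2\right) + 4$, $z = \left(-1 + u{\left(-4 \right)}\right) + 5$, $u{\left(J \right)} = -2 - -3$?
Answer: $2$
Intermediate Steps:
$u{\left(J \right)} = 1$ ($u{\left(J \right)} = -2 + 3 = 1$)
$z = 5$ ($z = \left(-1 + 1\right) + 5 = 0 + 5 = 5$)
$m = -6$ ($m = -10 + 4 = -6$)
$- 2 \left(z + m\right) = - 2 \left(5 - 6\right) = \left(-2\right) \left(-1\right) = 2$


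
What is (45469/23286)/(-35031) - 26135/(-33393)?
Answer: 7105877990531/9079911400446 ≈ 0.78259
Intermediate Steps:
(45469/23286)/(-35031) - 26135/(-33393) = (45469*(1/23286))*(-1/35031) - 26135*(-1/33393) = (45469/23286)*(-1/35031) + 26135/33393 = -45469/815731866 + 26135/33393 = 7105877990531/9079911400446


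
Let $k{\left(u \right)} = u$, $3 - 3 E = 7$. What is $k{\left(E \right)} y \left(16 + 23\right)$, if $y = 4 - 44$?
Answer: $2080$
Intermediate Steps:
$E = - \frac{4}{3}$ ($E = 1 - \frac{7}{3} = - \frac{4}{3} \approx -1.3333$)
$y = -40$
$k{\left(E \right)} y \left(16 + 23\right) = \left(- \frac{4}{3}\right) \left(-40\right) \left(16 + 23\right) = \frac{160}{3} \cdot 39 = 2080$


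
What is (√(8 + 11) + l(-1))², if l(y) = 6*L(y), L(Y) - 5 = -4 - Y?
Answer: (12 + √19)² ≈ 267.61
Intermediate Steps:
L(Y) = 1 - Y (L(Y) = 5 + (-4 - Y) = 1 - Y)
l(y) = 6 - 6*y (l(y) = 6*(1 - y) = 6 - 6*y)
(√(8 + 11) + l(-1))² = (√(8 + 11) + (6 - 6*(-1)))² = (√19 + (6 + 6))² = (√19 + 12)² = (12 + √19)²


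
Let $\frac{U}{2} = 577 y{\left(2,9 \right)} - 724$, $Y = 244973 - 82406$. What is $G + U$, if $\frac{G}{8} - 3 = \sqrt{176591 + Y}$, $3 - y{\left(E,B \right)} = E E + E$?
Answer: $-4886 + 8 \sqrt{339158} \approx -227.02$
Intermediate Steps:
$Y = 162567$ ($Y = 244973 - 82406 = 162567$)
$y{\left(E,B \right)} = 3 - E - E^{2}$ ($y{\left(E,B \right)} = 3 - \left(E E + E\right) = 3 - \left(E^{2} + E\right) = 3 - \left(E + E^{2}\right) = 3 - E - E^{2}$)
$G = 24 + 8 \sqrt{339158}$ ($G = 24 + 8 \sqrt{176591 + 162567} = 24 + 8 \sqrt{339158} \approx 4683.0$)
$U = -4910$ ($U = 2 \left(577 \left(3 - 2 - 2^{2}\right) - 724\right) = 2 \left(577 \left(3 - 2 - 4\right) - 724\right) = 2 \left(577 \left(-3\right) - 724\right) = 2 \left(-1731 - 724\right) = 2 \left(-2455\right) = -4910$)
$G + U = \left(24 + 8 \sqrt{339158}\right) - 4910 = -4886 + 8 \sqrt{339158}$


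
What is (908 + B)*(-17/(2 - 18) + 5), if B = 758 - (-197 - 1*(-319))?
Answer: 18721/2 ≈ 9360.5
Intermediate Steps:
B = 636 (B = 758 - (-197 + 319) = 758 - 1*122 = 758 - 122 = 636)
(908 + B)*(-17/(2 - 18) + 5) = (908 + 636)*(-17/(2 - 18) + 5) = 1544*(-17/(-16) + 5) = 1544*(-1/16*(-17) + 5) = 1544*(17/16 + 5) = 1544*(97/16) = 18721/2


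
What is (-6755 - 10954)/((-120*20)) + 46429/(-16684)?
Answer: 15335613/3336800 ≈ 4.5959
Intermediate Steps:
(-6755 - 10954)/((-120*20)) + 46429/(-16684) = -17709/(-2400) + 46429*(-1/16684) = -17709*(-1/2400) - 46429/16684 = 5903/800 - 46429/16684 = 15335613/3336800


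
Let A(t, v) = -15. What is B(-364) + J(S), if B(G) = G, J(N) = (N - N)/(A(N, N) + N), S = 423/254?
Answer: -364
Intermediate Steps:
S = 423/254 (S = 423*(1/254) = 423/254 ≈ 1.6654)
J(N) = 0 (J(N) = (N - N)/(-15 + N) = 0/(-15 + N) = 0)
B(-364) + J(S) = -364 + 0 = -364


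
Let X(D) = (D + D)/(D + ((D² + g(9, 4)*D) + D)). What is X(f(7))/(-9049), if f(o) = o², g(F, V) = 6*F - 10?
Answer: -2/859655 ≈ -2.3265e-6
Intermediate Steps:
g(F, V) = -10 + 6*F
X(D) = 2*D/(D² + 46*D) (X(D) = (D + D)/(D + ((D² + (-10 + 6*9)*D) + D)) = (2*D)/(D + ((D² + (-10 + 54)*D) + D)) = (2*D)/(D + ((D² + 44*D) + D)) = (2*D)/(D + (D² + 45*D)) = (2*D)/(D² + 46*D) = 2*D/(D² + 46*D))
X(f(7))/(-9049) = (2/(46 + 7²))/(-9049) = (2/(46 + 49))*(-1/9049) = (2/95)*(-1/9049) = -2/859655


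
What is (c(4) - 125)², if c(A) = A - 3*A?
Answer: 17689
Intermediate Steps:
c(A) = -2*A
(c(4) - 125)² = (-2*4 - 125)² = (-8 - 125)² = (-133)² = 17689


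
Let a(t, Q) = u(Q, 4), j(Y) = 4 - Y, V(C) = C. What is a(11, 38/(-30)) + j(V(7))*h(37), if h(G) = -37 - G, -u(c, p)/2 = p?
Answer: 214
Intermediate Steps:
u(c, p) = -2*p
a(t, Q) = -8 (a(t, Q) = -2*4 = -8)
a(11, 38/(-30)) + j(V(7))*h(37) = -8 + (4 - 1*7)*(-37 - 1*37) = -8 + (4 - 7)*(-37 - 37) = -8 - 3*(-74) = -8 + 222 = 214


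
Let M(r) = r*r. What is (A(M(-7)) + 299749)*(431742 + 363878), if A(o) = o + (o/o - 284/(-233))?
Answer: 55576802684620/233 ≈ 2.3853e+11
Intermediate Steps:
M(r) = r²
A(o) = 517/233 + o (A(o) = o + (1 - 284*(-1/233)) = o + (1 + 284/233) = o + 517/233 = 517/233 + o)
(A(M(-7)) + 299749)*(431742 + 363878) = ((517/233 + (-7)²) + 299749)*(431742 + 363878) = ((517/233 + 49) + 299749)*795620 = (11934/233 + 299749)*795620 = (69853451/233)*795620 = 55576802684620/233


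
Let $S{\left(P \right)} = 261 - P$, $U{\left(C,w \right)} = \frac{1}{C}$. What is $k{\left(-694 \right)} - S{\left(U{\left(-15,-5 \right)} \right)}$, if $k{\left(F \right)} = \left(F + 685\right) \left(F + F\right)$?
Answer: $\frac{183464}{15} \approx 12231.0$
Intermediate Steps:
$k{\left(F \right)} = 2 F \left(685 + F\right)$ ($k{\left(F \right)} = \left(685 + F\right) 2 F = 2 F \left(685 + F\right)$)
$k{\left(-694 \right)} - S{\left(U{\left(-15,-5 \right)} \right)} = 2 \left(-694\right) \left(685 - 694\right) - \left(261 - \frac{1}{-15}\right) = 2 \left(-694\right) \left(-9\right) - \left(261 - - \frac{1}{15}\right) = 12492 - \left(261 + \frac{1}{15}\right) = 12492 - \frac{3916}{15} = \frac{183464}{15}$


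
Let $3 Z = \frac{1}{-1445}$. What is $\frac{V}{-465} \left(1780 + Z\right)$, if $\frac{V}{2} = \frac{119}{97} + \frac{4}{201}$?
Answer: $- \frac{375120159586}{39301565175} \approx -9.5447$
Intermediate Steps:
$Z = - \frac{1}{4335}$ ($Z = \frac{1}{3 \left(-1445\right)} = \frac{1}{3} \left(- \frac{1}{1445}\right) = - \frac{1}{4335} \approx -0.00023068$)
$V = \frac{48614}{19497}$ ($V = 2 \left(\frac{119}{97} + \frac{4}{201}\right) = 2 \cdot \frac{24307}{19497} = \frac{48614}{19497} \approx 2.4934$)
$\frac{V}{-465} \left(1780 + Z\right) = \frac{48614}{19497 \left(-465\right)} \left(1780 - \frac{1}{4335}\right) = \frac{48614}{19497} \left(- \frac{1}{465}\right) \frac{7716299}{4335} = \left(- \frac{48614}{9066105}\right) \frac{7716299}{4335} = - \frac{375120159586}{39301565175}$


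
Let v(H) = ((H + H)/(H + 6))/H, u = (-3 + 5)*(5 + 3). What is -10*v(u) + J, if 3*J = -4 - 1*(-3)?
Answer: -41/33 ≈ -1.2424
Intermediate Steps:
u = 16 (u = 2*8 = 16)
J = -⅓ (J = (-4 - 1*(-3))/3 = (-4 + 3)/3 = (⅓)*(-1) = -⅓ ≈ -0.33333)
v(H) = 2/(6 + H) (v(H) = ((2*H)/(6 + H))/H = (2*H/(6 + H))/H = 2/(6 + H))
-10*v(u) + J = -20/(6 + 16) - ⅓ = -20/22 - ⅓ = -10*1/11 - ⅓ = -10/11 - ⅓ = -41/33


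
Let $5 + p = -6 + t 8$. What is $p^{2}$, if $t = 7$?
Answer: $2025$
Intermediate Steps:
$p = 45$ ($p = -5 + \left(-6 + 7 \cdot 8\right) = -5 + \left(-6 + 56\right) = -5 + 50 = 45$)
$p^{2} = 45^{2} = 2025$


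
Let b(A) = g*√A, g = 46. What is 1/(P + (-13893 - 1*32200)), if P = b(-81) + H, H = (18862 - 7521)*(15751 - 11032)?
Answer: 26736043/1429631990681396 - 207*I/1429631990681396 ≈ 1.8701e-8 - 1.4479e-13*I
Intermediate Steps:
H = 53518179 (H = 11341*4719 = 53518179)
b(A) = 46*√A
P = 53518179 + 414*I (P = 46*√(-81) + 53518179 = 46*(9*I) + 53518179 = 414*I + 53518179 = 53518179 + 414*I ≈ 5.3518e+7 + 414.0*I)
1/(P + (-13893 - 1*32200)) = 1/((53518179 + 414*I) + (-13893 - 1*32200)) = 1/((53518179 + 414*I) + (-13893 - 32200)) = 1/((53518179 + 414*I) - 46093) = 1/(53472086 + 414*I) = (53472086 - 414*I)/2859263981362792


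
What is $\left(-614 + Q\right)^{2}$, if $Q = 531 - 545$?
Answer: $394384$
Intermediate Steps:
$Q = -14$
$\left(-614 + Q\right)^{2} = \left(-614 - 14\right)^{2} = \left(-628\right)^{2} = 394384$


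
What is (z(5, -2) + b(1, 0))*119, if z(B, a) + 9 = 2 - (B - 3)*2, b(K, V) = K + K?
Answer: -1071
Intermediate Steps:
b(K, V) = 2*K
z(B, a) = -1 - 2*B (z(B, a) = -9 + (2 - (B - 3)*2) = -9 + (2 - (-3 + B)*2) = -9 + (2 - (-6 + 2*B)) = -9 + (2 + (6 - 2*B)) = -9 + (8 - 2*B) = -1 - 2*B)
(z(5, -2) + b(1, 0))*119 = ((-1 - 2*5) + 2*1)*119 = ((-1 - 10) + 2)*119 = (-11 + 2)*119 = -9*119 = -1071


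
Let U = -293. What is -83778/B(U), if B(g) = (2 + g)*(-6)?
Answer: -13963/291 ≈ -47.983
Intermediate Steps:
B(g) = -12 - 6*g
-83778/B(U) = -83778/(-12 - 6*(-293)) = -83778/(-12 + 1758) = -83778/1746 = -83778*1/1746 = -13963/291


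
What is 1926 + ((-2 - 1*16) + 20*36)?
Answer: 2628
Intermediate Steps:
1926 + ((-2 - 1*16) + 20*36) = 1926 + ((-2 - 16) + 720) = 1926 + (-18 + 720) = 1926 + 702 = 2628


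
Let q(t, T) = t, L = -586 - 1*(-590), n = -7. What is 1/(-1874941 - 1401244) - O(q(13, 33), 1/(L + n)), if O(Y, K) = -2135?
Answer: 6994654974/3276185 ≈ 2135.0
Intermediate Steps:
L = 4 (L = -586 + 590 = 4)
1/(-1874941 - 1401244) - O(q(13, 33), 1/(L + n)) = 1/(-1874941 - 1401244) - 1*(-2135) = 1/(-3276185) + 2135 = -1/3276185 + 2135 = 6994654974/3276185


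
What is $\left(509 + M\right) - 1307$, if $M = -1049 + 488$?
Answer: $-1359$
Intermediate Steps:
$M = -561$
$\left(509 + M\right) - 1307 = \left(509 - 561\right) - 1307 = -52 - 1307 = -1359$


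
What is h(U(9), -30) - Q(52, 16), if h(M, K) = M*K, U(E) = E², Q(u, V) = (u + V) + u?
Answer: -2550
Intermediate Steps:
Q(u, V) = V + 2*u (Q(u, V) = (V + u) + u = V + 2*u)
h(M, K) = K*M
h(U(9), -30) - Q(52, 16) = -30*9² - (16 + 2*52) = -30*81 - (16 + 104) = -2430 - 1*120 = -2430 - 120 = -2550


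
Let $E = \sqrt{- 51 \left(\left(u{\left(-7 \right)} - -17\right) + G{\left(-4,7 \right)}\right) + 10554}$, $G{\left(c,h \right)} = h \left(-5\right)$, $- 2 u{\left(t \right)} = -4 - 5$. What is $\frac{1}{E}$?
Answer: $\frac{\sqrt{44970}}{22485} \approx 0.0094312$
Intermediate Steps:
$u{\left(t \right)} = \frac{9}{2}$ ($u{\left(t \right)} = - \frac{-4 - 5}{2} = \left(- \frac{1}{2}\right) \left(-9\right) = \frac{9}{2}$)
$G{\left(c,h \right)} = - 5 h$
$E = \frac{\sqrt{44970}}{2}$ ($E = \sqrt{- 51 \left(\left(\frac{9}{2} - -17\right) - 35\right) + 10554} = \sqrt{- 51 \left(\left(\frac{9}{2} + 17\right) - 35\right) + 10554} = \sqrt{- 51 \left(\frac{43}{2} - 35\right) + 10554} = \sqrt{\left(-51\right) \left(- \frac{27}{2}\right) + 10554} = \sqrt{\frac{1377}{2} + 10554} = \sqrt{\frac{22485}{2}} = \frac{\sqrt{44970}}{2} \approx 106.03$)
$\frac{1}{E} = \frac{1}{\frac{1}{2} \sqrt{44970}} = \frac{\sqrt{44970}}{22485}$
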